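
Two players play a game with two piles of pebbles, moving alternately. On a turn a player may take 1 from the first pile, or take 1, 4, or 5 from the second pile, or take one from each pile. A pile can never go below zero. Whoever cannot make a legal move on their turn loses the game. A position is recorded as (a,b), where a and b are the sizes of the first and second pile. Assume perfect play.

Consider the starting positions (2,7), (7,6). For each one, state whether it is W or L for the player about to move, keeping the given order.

(2,7): W, (7,6): L

Use the standard recursion: the mover loses at a terminal position; elsewhere, the mover wins exactly when some move hands the opponent an L position.
No move ever increases a pile, so every position that can arise here has a ≤ 7 and b ≤ 7; it is enough to label the cells with 0 ≤ a ≤ 7 and 0 ≤ b ≤ 7.
Every move lowers a or b (never raises either), so fill the grid row by row in increasing a, and left to right within a row: each cell's successors are then already labelled.
      b=0  b=1  b=2  b=3  b=4  b=5  b=6  b=7
a=0:    L    W    L    W    W    W    W    W
a=1:    W    W    W    W    L    W    L    W
a=2:    L    W    L    W    W    W    W    W
a=3:    W    W    W    W    L    W    L    W
a=4:    L    W    L    W    W    W    W    W
a=5:    W    W    W    W    L    W    L    W
a=6:    L    W    L    W    W    W    W    W
a=7:    W    W    W    W    L    W    L    W
Cells with no legal move (terminal, hence L): (0,0).
The remaining L cells, each justified by listing all of its moves:
(0,2): only reaches (0,1)(W), which is W → L
(1,4): only reaches (0,4)(W), (1,3)(W), (1,0)(W), (0,3)(W), all W → L
(1,6): only reaches (0,6)(W), (1,5)(W), (1,2)(W), (1,1)(W), (0,5)(W), all W → L
(2,0): only reaches (1,0)(W), which is W → L
(2,2): only reaches (1,2)(W), (2,1)(W), (1,1)(W), all W → L
(3,4): only reaches (2,4)(W), (3,3)(W), (3,0)(W), (2,3)(W), all W → L
(3,6): only reaches (2,6)(W), (3,5)(W), (3,2)(W), (3,1)(W), (2,5)(W), all W → L
(4,0): only reaches (3,0)(W), which is W → L
(4,2): only reaches (3,2)(W), (4,1)(W), (3,1)(W), all W → L
(5,4): only reaches (4,4)(W), (5,3)(W), (5,0)(W), (4,3)(W), all W → L
(5,6): only reaches (4,6)(W), (5,5)(W), (5,2)(W), (5,1)(W), (4,5)(W), all W → L
(6,0): only reaches (5,0)(W), which is W → L
(6,2): only reaches (5,2)(W), (6,1)(W), (5,1)(W), all W → L
(7,4): only reaches (6,4)(W), (7,3)(W), (7,0)(W), (6,3)(W), all W → L
(7,6): only reaches (6,6)(W), (7,5)(W), (7,2)(W), (7,1)(W), (6,5)(W), all W → L
Every other cell has at least one move into one of the L cells above, so it is W.
(2,7): the move to (2,2) reaches an L cell, so W
(7,6): one of the L cells justified above, so L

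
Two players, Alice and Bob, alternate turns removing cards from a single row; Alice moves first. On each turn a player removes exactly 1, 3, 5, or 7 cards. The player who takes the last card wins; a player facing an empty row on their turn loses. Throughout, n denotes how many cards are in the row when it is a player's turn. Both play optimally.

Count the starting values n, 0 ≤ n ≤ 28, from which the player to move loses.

Use the standard recursion: the mover loses at a terminal position; elsewhere, the mover wins exactly when some move hands the opponent an L position.
n=0: no move → L
n=1: can move to 0, which is L ⇒ W
n=2: the only move is to 1(W), a W ⇒ L
n=3: can move to 2, which is L ⇒ W
n=4: moves to 3(W), 1(W); every one is W ⇒ L
n=5: can move to 4, which is L ⇒ W
n=6: moves to 5(W), 3(W), 1(W); every one is W ⇒ L
n=7: can move to 6, which is L ⇒ W
n=8: moves to 7(W), 5(W), 3(W), 1(W); every one is W ⇒ L
n=9: can move to 8, which is L ⇒ W
n=10: moves to 9(W), 7(W), 5(W), 3(W); every one is W ⇒ L
n=11: can move to 10, which is L ⇒ W
n=12: moves to 11(W), 9(W), 7(W), 5(W); every one is W ⇒ L
n=13: can move to 12, which is L ⇒ W
n=14: moves to 13(W), 11(W), 9(W), 7(W); every one is W ⇒ L
n=15: can move to 14, which is L ⇒ W
n=16: moves to 15(W), 13(W), 11(W), 9(W); every one is W ⇒ L
n=17: can move to 16, which is L ⇒ W
n=18: moves to 17(W), 15(W), 13(W), 11(W); every one is W ⇒ L
n=19: can move to 18, which is L ⇒ W
n=20: moves to 19(W), 17(W), 15(W), 13(W); every one is W ⇒ L
n=21: can move to 20, which is L ⇒ W
n=22: moves to 21(W), 19(W), 17(W), 15(W); every one is W ⇒ L
n=23: can move to 22, which is L ⇒ W
n=24: moves to 23(W), 21(W), 19(W), 17(W); every one is W ⇒ L
n=25: can move to 24, which is L ⇒ W
n=26: moves to 25(W), 23(W), 21(W), 19(W); every one is W ⇒ L
n=27: can move to 26, which is L ⇒ W
n=28: moves to 27(W), 25(W), 23(W), 21(W); every one is W ⇒ L
L entries with 0 ≤ n ≤ 28: n = 0, 2, 4, 6, 8, 10, 12, 14, 16, 18, 20, 22, 24, 26, 28; that makes 15.

15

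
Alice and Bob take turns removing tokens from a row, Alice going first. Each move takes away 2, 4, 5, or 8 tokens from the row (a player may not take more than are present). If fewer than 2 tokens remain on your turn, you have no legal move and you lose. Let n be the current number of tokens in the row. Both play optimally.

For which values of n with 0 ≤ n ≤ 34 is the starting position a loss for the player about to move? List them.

Label each position W (a win for the player to move) or L (a loss). A position with no legal move is L; any other position is W exactly when some move reaches an L, and L when every move reaches a W.
n=0: no move → L
n=1: no move → L
n=2: can move to 0, which is L ⇒ W
n=3: can move to 1, which is L ⇒ W
n=4: can move to 0, which is L ⇒ W
n=5: can move to 1, which is L ⇒ W
n=6: can move to 1, which is L ⇒ W
n=7: moves to 5(W), 3(W), 2(W); every one is W ⇒ L
n=8: can move to 0, which is L ⇒ W
n=9: can move to 7, which is L ⇒ W
n=10: moves to 8(W), 6(W), 5(W), 2(W); every one is W ⇒ L
n=11: can move to 7, which is L ⇒ W
n=12: can move to 10, which is L ⇒ W
n=13: moves to 11(W), 9(W), 8(W), 5(W); every one is W ⇒ L
n=14: can move to 10, which is L ⇒ W
n=15: can move to 13, which is L ⇒ W
n=16: moves to 14(W), 12(W), 11(W), 8(W); every one is W ⇒ L
n=17: can move to 13, which is L ⇒ W
n=18: can move to 16, which is L ⇒ W
n=19: moves to 17(W), 15(W), 14(W), 11(W); every one is W ⇒ L
n=20: can move to 16, which is L ⇒ W
n=21: can move to 19, which is L ⇒ W
n=22: moves to 20(W), 18(W), 17(W), 14(W); every one is W ⇒ L
n=23: can move to 19, which is L ⇒ W
n=24: can move to 22, which is L ⇒ W
n=25: moves to 23(W), 21(W), 20(W), 17(W); every one is W ⇒ L
n=26: can move to 22, which is L ⇒ W
n=27: can move to 25, which is L ⇒ W
n=28: moves to 26(W), 24(W), 23(W), 20(W); every one is W ⇒ L
n=29: can move to 25, which is L ⇒ W
n=30: can move to 28, which is L ⇒ W
n=31: moves to 29(W), 27(W), 26(W), 23(W); every one is W ⇒ L
n=32: can move to 28, which is L ⇒ W
n=33: can move to 31, which is L ⇒ W
n=34: moves to 32(W), 30(W), 29(W), 26(W); every one is W ⇒ L
Reading off the rows marked L gives the requested list; there are 12 such values of n.

0, 1, 7, 10, 13, 16, 19, 22, 25, 28, 31, 34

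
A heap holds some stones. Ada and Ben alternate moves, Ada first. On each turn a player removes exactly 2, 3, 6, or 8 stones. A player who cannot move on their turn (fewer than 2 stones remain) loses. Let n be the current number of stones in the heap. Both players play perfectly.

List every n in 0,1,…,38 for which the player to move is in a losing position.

Compute win/loss labels from the base case upward. A position with no move is L. Any other position is W if it can reach an L in one move, else L.
n=0: no move → L
n=1: no move → L
n=2: reaches L-position 0 → W
n=3: reaches L-position 1 → W
n=4: reaches L-position 1 → W
n=5: only reaches 3(W), 2(W), all W → L
n=6: reaches L-position 0 → W
n=7: reaches L-position 5 → W
n=8: reaches L-position 5 → W
n=9: reaches L-position 1 → W
n=10: only reaches 8(W), 7(W), 4(W), 2(W), all W → L
n=11: reaches L-position 5 → W
n=12: reaches L-position 10 → W
n=13: reaches L-position 10 → W
n=14: only reaches 12(W), 11(W), 8(W), 6(W), all W → L
n=15: only reaches 13(W), 12(W), 9(W), 7(W), all W → L
n=16: reaches L-position 14 → W
n=17: reaches L-position 15 → W
n=18: reaches L-position 15 → W
n=19: only reaches 17(W), 16(W), 13(W), 11(W), all W → L
n=20: reaches L-position 14 → W
n=21: reaches L-position 19 → W
n=22: reaches L-position 19 → W
n=23: reaches L-position 15 → W
n=24: only reaches 22(W), 21(W), 18(W), 16(W), all W → L
n=25: reaches L-position 19 → W
n=26: reaches L-position 24 → W
n=27: reaches L-position 24 → W
n=28: only reaches 26(W), 25(W), 22(W), 20(W), all W → L
n=29: only reaches 27(W), 26(W), 23(W), 21(W), all W → L
n=30: reaches L-position 28 → W
n=31: reaches L-position 29 → W
n=32: reaches L-position 29 → W
n=33: only reaches 31(W), 30(W), 27(W), 25(W), all W → L
n=34: reaches L-position 28 → W
n=35: reaches L-position 33 → W
n=36: reaches L-position 33 → W
n=37: reaches L-position 29 → W
n=38: only reaches 36(W), 35(W), 32(W), 30(W), all W → L
Reading off the rows marked L gives the requested list; there are 12 such values of n.

0, 1, 5, 10, 14, 15, 19, 24, 28, 29, 33, 38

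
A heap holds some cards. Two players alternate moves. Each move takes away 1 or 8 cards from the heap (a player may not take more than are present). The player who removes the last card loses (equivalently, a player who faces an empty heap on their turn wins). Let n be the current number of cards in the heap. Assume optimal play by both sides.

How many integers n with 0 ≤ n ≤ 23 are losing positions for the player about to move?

11

Compute win/loss labels from the base case upward. A position with no move is W. Any other position is W if it can reach an L in one move, else L.
n=0: no move; the opponent has just taken the last card and therefore loses → W
n=1: only reaches 0(W), which is W → L
n=2: reaches L-position 1 → W
n=3: only reaches 2(W), which is W → L
n=4: reaches L-position 3 → W
n=5: only reaches 4(W), which is W → L
n=6: reaches L-position 5 → W
n=7: only reaches 6(W), which is W → L
n=8: reaches L-position 7 → W
n=9: reaches L-position 1 → W
n=10: only reaches 9(W), 2(W), all W → L
n=11: reaches L-position 10 → W
n=12: only reaches 11(W), 4(W), all W → L
n=13: reaches L-position 12 → W
n=14: only reaches 13(W), 6(W), all W → L
n=15: reaches L-position 14 → W
n=16: only reaches 15(W), 8(W), all W → L
n=17: reaches L-position 16 → W
n=18: reaches L-position 10 → W
n=19: only reaches 18(W), 11(W), all W → L
n=20: reaches L-position 19 → W
n=21: only reaches 20(W), 13(W), all W → L
n=22: reaches L-position 21 → W
n=23: only reaches 22(W), 15(W), all W → L
L entries with 0 ≤ n ≤ 23: n = 1, 3, 5, 7, 10, 12, 14, 16, 19, 21, 23; that makes 11.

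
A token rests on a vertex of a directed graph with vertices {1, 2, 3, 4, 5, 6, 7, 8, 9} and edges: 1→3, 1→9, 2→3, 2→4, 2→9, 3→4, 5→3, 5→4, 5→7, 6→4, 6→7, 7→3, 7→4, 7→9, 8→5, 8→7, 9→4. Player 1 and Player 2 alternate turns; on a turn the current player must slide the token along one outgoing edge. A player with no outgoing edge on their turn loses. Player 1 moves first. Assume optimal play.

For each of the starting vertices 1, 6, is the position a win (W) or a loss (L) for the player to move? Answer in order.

1: L, 6: W

Positions with no move are L. A position that does have a move is losing for the player to move precisely when every available move leads to a winning position for the opponent. Fill in the labels:
Every edge goes from a vertex to one that appears earlier in the order 4, 3, 9, 7, 6, 1, 5, 8, 2, so processing vertices in that order labels each vertex after all of its successors.
4: no outgoing edge → L
3: can move to 4, which is L ⇒ W
9: can move to 4, which is L ⇒ W
7: can move to 4, which is L ⇒ W
6: can move to 4, which is L ⇒ W
1: moves to 9(W), 3(W); every one is W ⇒ L
5: can move to 4, which is L ⇒ W
8: moves to 5(W), 7(W); every one is W ⇒ L
2: can move to 4, which is L ⇒ W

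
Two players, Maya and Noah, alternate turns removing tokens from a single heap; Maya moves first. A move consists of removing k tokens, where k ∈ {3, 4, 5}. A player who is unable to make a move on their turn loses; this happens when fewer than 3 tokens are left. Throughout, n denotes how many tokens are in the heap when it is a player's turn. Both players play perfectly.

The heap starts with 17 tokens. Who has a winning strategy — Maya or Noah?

Compute win/loss labels from the base case upward. A position with no move is L. Any other position is W if it can reach an L in one move, else L.
n=0: no move → L
n=1: no move → L
n=2: no move → L
n=3: can move to 0, which is L ⇒ W
n=4: can move to 1, which is L ⇒ W
n=5: can move to 2, which is L ⇒ W
n=6: can move to 2, which is L ⇒ W
n=7: can move to 2, which is L ⇒ W
n=8: moves to 5(W), 4(W), 3(W); every one is W ⇒ L
n=9: moves to 6(W), 5(W), 4(W); every one is W ⇒ L
n=10: moves to 7(W), 6(W), 5(W); every one is W ⇒ L
n=11: can move to 8, which is L ⇒ W
n=12: can move to 9, which is L ⇒ W
n=13: can move to 10, which is L ⇒ W
n=14: can move to 10, which is L ⇒ W
n=15: can move to 10, which is L ⇒ W
n=16: moves to 13(W), 12(W), 11(W); every one is W ⇒ L
n=17: moves to 14(W), 13(W), 12(W); every one is W ⇒ L
The starting position 17 is L: whatever Maya does, the opponent receives a W position.

Noah wins.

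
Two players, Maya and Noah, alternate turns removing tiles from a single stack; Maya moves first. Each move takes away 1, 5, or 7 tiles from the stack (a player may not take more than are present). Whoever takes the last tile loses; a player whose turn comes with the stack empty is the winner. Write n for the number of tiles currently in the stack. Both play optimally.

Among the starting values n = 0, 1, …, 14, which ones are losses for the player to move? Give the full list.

1, 3, 5, 7, 9, 11, 13

Classify positions by backward induction: terminal positions (no move available) are W. From any other position, the mover wins iff some move reaches an L.
n=0: no move; the opponent has just taken the last tile and therefore loses → W
n=1: L (sole option 0(W) is W)
n=2: W (go to 1, an L position)
n=3: L (sole option 2(W) is W)
n=4: W (go to 3, an L position)
n=5: L (options 4(W), 0(W) are all W)
n=6: W (go to 5, an L position)
n=7: L (options 6(W), 2(W), 0(W) are all W)
n=8: W (go to 7, an L position)
n=9: L (options 8(W), 4(W), 2(W) are all W)
n=10: W (go to 9, an L position)
n=11: L (options 10(W), 6(W), 4(W) are all W)
n=12: W (go to 11, an L position)
n=13: L (options 12(W), 8(W), 6(W) are all W)
n=14: W (go to 13, an L position)
Reading off the rows marked L gives the requested list; there are 7 such values of n.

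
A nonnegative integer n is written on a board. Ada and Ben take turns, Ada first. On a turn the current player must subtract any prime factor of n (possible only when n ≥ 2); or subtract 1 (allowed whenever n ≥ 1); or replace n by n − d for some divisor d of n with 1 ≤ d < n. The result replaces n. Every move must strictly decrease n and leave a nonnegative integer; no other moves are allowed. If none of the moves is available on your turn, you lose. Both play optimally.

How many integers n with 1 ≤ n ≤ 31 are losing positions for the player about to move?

5

Work bottom-up. With no move the player to move loses. Otherwise the position is W if at least one move leads to an L position for the opponent, and L if every move leads to a W.
n=0: no move → L
n=1: can move to 0, which is L ⇒ W
n=2: can move to 0, which is L ⇒ W
n=3: can move to 0, which is L ⇒ W
n=4: moves to 2(W), 3(W); every one is W ⇒ L
n=5: can move to 0, which is L ⇒ W
n=6: can move to 4, which is L ⇒ W
n=7: can move to 0, which is L ⇒ W
n=8: can move to 4, which is L ⇒ W
n=9: moves to 6(W), 8(W); every one is W ⇒ L
n=10: can move to 9, which is L ⇒ W
n=11: can move to 0, which is L ⇒ W
n=12: can move to 9, which is L ⇒ W
n=13: can move to 0, which is L ⇒ W
n=14: moves to 7(W), 12(W), 13(W); every one is W ⇒ L
n=15: can move to 14, which is L ⇒ W
n=16: can move to 14, which is L ⇒ W
n=17: can move to 0, which is L ⇒ W
n=18: can move to 9, which is L ⇒ W
n=19: can move to 0, which is L ⇒ W
n=20: moves to 10(W), 15(W), 16(W), 18(W), 19(W); every one is W ⇒ L
n=21: can move to 14, which is L ⇒ W
n=22: can move to 20, which is L ⇒ W
n=23: can move to 0, which is L ⇒ W
n=24: can move to 20, which is L ⇒ W
n=25: can move to 20, which is L ⇒ W
n=26: moves to 13(W), 24(W), 25(W); every one is W ⇒ L
n=27: can move to 26, which is L ⇒ W
n=28: can move to 14, which is L ⇒ W
n=29: can move to 0, which is L ⇒ W
n=30: can move to 20, which is L ⇒ W
n=31: can move to 0, which is L ⇒ W
L entries with 1 ≤ n ≤ 31 (n=0 is outside the asked range and is not counted): n = 4, 9, 14, 20, 26; that makes 5.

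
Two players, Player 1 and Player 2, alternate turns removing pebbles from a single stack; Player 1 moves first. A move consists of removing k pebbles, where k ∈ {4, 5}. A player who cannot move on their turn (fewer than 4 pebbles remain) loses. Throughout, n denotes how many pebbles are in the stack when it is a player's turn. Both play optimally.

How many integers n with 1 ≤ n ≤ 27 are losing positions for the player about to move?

12

Classify positions by backward induction: terminal positions (no move available) are L. From any other position, the mover wins iff some move reaches an L.
n=0: no move → L
n=1: no move → L
n=2: no move → L
n=3: no move → L
n=4: reaches L-position 0 → W
n=5: reaches L-position 1 → W
n=6: reaches L-position 2 → W
n=7: reaches L-position 3 → W
n=8: reaches L-position 3 → W
n=9: only reaches 5(W), 4(W), all W → L
n=10: only reaches 6(W), 5(W), all W → L
n=11: only reaches 7(W), 6(W), all W → L
n=12: only reaches 8(W), 7(W), all W → L
n=13: reaches L-position 9 → W
n=14: reaches L-position 10 → W
n=15: reaches L-position 11 → W
n=16: reaches L-position 12 → W
n=17: reaches L-position 12 → W
n=18: only reaches 14(W), 13(W), all W → L
n=19: only reaches 15(W), 14(W), all W → L
n=20: only reaches 16(W), 15(W), all W → L
n=21: only reaches 17(W), 16(W), all W → L
n=22: reaches L-position 18 → W
n=23: reaches L-position 19 → W
n=24: reaches L-position 20 → W
n=25: reaches L-position 21 → W
n=26: reaches L-position 21 → W
n=27: only reaches 23(W), 22(W), all W → L
L entries with 1 ≤ n ≤ 27 (n=0 is outside the asked range and is not counted): n = 1, 2, 3, 9, 10, 11, 12, 18, 19, 20, 21, 27; that makes 12.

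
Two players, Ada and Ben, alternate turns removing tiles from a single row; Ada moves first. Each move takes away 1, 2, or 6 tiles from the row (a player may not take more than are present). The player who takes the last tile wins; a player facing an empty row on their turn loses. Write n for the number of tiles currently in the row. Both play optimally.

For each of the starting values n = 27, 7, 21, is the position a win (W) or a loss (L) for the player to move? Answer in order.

Classify positions by backward induction: terminal positions (no move available) are L. From any other position, the mover wins iff some move reaches an L.
n=0: no move → L
n=1: can move to 0, which is L ⇒ W
n=2: can move to 0, which is L ⇒ W
n=3: moves to 2(W), 1(W); every one is W ⇒ L
n=4: can move to 3, which is L ⇒ W
n=5: can move to 3, which is L ⇒ W
n=6: can move to 0, which is L ⇒ W
n=7: moves to 6(W), 5(W), 1(W); every one is W ⇒ L
n=8: can move to 7, which is L ⇒ W
n=9: can move to 7, which is L ⇒ W
n=10: moves to 9(W), 8(W), 4(W); every one is W ⇒ L
n=11: can move to 10, which is L ⇒ W
n=12: can move to 10, which is L ⇒ W
n=13: can move to 7, which is L ⇒ W
n=14: moves to 13(W), 12(W), 8(W); every one is W ⇒ L
n=15: can move to 14, which is L ⇒ W
n=16: can move to 14, which is L ⇒ W
n=17: moves to 16(W), 15(W), 11(W); every one is W ⇒ L
n=18: can move to 17, which is L ⇒ W
n=19: can move to 17, which is L ⇒ W
n=20: can move to 14, which is L ⇒ W
n=21: moves to 20(W), 19(W), 15(W); every one is W ⇒ L
n=22: can move to 21, which is L ⇒ W
n=23: can move to 21, which is L ⇒ W
n=24: moves to 23(W), 22(W), 18(W); every one is W ⇒ L
n=25: can move to 24, which is L ⇒ W
n=26: can move to 24, which is L ⇒ W
n=27: can move to 21, which is L ⇒ W

27: W, 7: L, 21: L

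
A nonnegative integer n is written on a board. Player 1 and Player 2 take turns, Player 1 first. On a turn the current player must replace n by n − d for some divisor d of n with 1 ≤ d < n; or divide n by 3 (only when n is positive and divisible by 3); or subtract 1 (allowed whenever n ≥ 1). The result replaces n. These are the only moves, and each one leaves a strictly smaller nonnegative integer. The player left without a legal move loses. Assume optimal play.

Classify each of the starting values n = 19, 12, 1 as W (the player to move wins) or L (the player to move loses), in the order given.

Compute win/loss labels from the base case upward. A position with no move is L. Any other position is W if it can reach an L in one move, else L.
n=0: no move → L
n=1: W (go to 0, an L position)
n=2: L (sole option 1(W) is W)
n=3: W (go to 2, an L position)
n=4: W (go to 2, an L position)
n=5: L (sole option 4(W) is W)
n=6: W (go to 2, an L position)
n=7: L (sole option 6(W) is W)
n=8: W (go to 7, an L position)
n=9: L (options 3(W), 6(W), 8(W) are all W)
n=10: W (go to 5, an L position)
n=11: L (sole option 10(W) is W)
n=12: W (go to 9, an L position)
n=13: L (sole option 12(W) is W)
n=14: W (go to 7, an L position)
n=15: W (go to 5, an L position)
n=16: L (options 8(W), 12(W), 14(W), 15(W) are all W)
n=17: W (go to 16, an L position)
n=18: W (go to 9, an L position)
n=19: L (sole option 18(W) is W)

19: L, 12: W, 1: W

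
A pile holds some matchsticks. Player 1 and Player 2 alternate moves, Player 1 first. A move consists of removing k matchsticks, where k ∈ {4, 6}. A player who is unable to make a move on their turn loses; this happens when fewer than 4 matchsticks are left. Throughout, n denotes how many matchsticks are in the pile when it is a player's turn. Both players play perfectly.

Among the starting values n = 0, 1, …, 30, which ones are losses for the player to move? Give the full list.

0, 1, 2, 3, 10, 11, 12, 13, 20, 21, 22, 23, 30

Compute win/loss labels from the base case upward. A position with no move is L. Any other position is W if it can reach an L in one move, else L.
n=0: no move → L
n=1: no move → L
n=2: no move → L
n=3: no move → L
n=4: →0(L), so W
n=5: →1(L), so W
n=6: →2(L), so W
n=7: →3(L), so W
n=8: →2(L), so W
n=9: →3(L), so W
n=10: →6(W), 4(W) — all W, so L
n=11: →7(W), 5(W) — all W, so L
n=12: →8(W), 6(W) — all W, so L
n=13: →9(W), 7(W) — all W, so L
n=14: →10(L), so W
n=15: →11(L), so W
n=16: →12(L), so W
n=17: →13(L), so W
n=18: →12(L), so W
n=19: →13(L), so W
n=20: →16(W), 14(W) — all W, so L
n=21: →17(W), 15(W) — all W, so L
n=22: →18(W), 16(W) — all W, so L
n=23: →19(W), 17(W) — all W, so L
n=24: →20(L), so W
n=25: →21(L), so W
n=26: →22(L), so W
n=27: →23(L), so W
n=28: →22(L), so W
n=29: →23(L), so W
n=30: →26(W), 24(W) — all W, so L
Reading off the rows marked L gives the requested list; there are 13 such values of n.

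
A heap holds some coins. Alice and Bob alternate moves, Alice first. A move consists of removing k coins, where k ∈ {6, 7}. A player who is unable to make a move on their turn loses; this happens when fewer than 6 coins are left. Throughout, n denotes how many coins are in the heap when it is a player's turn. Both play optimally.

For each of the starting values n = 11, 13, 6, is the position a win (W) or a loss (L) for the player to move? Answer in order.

11: W, 13: L, 6: W

Work bottom-up. With no move the player to move loses. Otherwise the position is W if at least one move leads to an L position for the opponent, and L if every move leads to a W.
n=0: no move → L
n=1: no move → L
n=2: no move → L
n=3: no move → L
n=4: no move → L
n=5: no move → L
n=6: can move to 0, which is L ⇒ W
n=7: can move to 1, which is L ⇒ W
n=8: can move to 2, which is L ⇒ W
n=9: can move to 3, which is L ⇒ W
n=10: can move to 4, which is L ⇒ W
n=11: can move to 5, which is L ⇒ W
n=12: can move to 5, which is L ⇒ W
n=13: moves to 7(W), 6(W); every one is W ⇒ L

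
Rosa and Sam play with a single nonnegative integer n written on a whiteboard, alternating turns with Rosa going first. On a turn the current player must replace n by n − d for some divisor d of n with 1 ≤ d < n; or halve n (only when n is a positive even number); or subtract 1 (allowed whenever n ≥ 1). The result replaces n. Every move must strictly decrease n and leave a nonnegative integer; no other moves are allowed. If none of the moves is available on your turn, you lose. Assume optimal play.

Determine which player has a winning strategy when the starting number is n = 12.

Classify positions by backward induction: terminal positions (no move available) are L. From any other position, the mover wins iff some move reaches an L.
n=0: no move → L
n=1: can move to 0, which is L ⇒ W
n=2: the only move is to 1(W), a W ⇒ L
n=3: can move to 2, which is L ⇒ W
n=4: can move to 2, which is L ⇒ W
n=5: the only move is to 4(W), a W ⇒ L
n=6: can move to 5, which is L ⇒ W
n=7: the only move is to 6(W), a W ⇒ L
n=8: can move to 7, which is L ⇒ W
n=9: moves to 6(W), 8(W); every one is W ⇒ L
n=10: can move to 5, which is L ⇒ W
n=11: the only move is to 10(W), a W ⇒ L
n=12: can move to 9, which is L ⇒ W
From 12 Rosa can move to 9, reaching an L position.

Rosa wins.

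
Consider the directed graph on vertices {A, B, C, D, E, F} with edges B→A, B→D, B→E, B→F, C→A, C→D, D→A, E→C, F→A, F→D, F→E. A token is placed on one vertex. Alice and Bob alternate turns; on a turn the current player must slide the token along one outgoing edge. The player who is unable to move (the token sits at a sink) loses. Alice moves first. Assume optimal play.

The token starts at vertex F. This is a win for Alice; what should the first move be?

Positions with no move are L. A position that does have a move is losing for the player to move precisely when every available move leads to a winning position for the opponent. Fill in the labels:
Every edge goes from a vertex to one that appears earlier in the order A, D, C, E, F, B, so processing vertices in that order labels each vertex after all of its successors.
A: no outgoing edge → L
D: reaches L-position A → W
C: reaches L-position A → W
E: only reaches C(W), which is W → L
F: reaches L-position E → W
B: reaches L-position E → W
From F, the L positions reachable in one move are: E, A. Any move reaching one of these is winning.

Move to E.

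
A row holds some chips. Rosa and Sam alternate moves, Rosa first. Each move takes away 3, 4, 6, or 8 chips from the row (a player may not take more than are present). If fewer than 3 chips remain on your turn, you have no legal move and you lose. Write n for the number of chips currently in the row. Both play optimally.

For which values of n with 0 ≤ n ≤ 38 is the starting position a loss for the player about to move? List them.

0, 1, 2, 11, 12, 13, 22, 23, 24, 33, 34, 35

Use the standard recursion: the mover loses at a terminal position; elsewhere, the mover wins exactly when some move hands the opponent an L position.
n=0: no move → L
n=1: no move → L
n=2: no move → L
n=3: reaches L-position 0 → W
n=4: reaches L-position 1 → W
n=5: reaches L-position 2 → W
n=6: reaches L-position 2 → W
n=7: reaches L-position 1 → W
n=8: reaches L-position 2 → W
n=9: reaches L-position 1 → W
n=10: reaches L-position 2 → W
n=11: only reaches 8(W), 7(W), 5(W), 3(W), all W → L
n=12: only reaches 9(W), 8(W), 6(W), 4(W), all W → L
n=13: only reaches 10(W), 9(W), 7(W), 5(W), all W → L
n=14: reaches L-position 11 → W
n=15: reaches L-position 12 → W
n=16: reaches L-position 13 → W
n=17: reaches L-position 13 → W
n=18: reaches L-position 12 → W
n=19: reaches L-position 13 → W
n=20: reaches L-position 12 → W
n=21: reaches L-position 13 → W
n=22: only reaches 19(W), 18(W), 16(W), 14(W), all W → L
n=23: only reaches 20(W), 19(W), 17(W), 15(W), all W → L
n=24: only reaches 21(W), 20(W), 18(W), 16(W), all W → L
n=25: reaches L-position 22 → W
n=26: reaches L-position 23 → W
n=27: reaches L-position 24 → W
n=28: reaches L-position 24 → W
n=29: reaches L-position 23 → W
n=30: reaches L-position 24 → W
n=31: reaches L-position 23 → W
n=32: reaches L-position 24 → W
n=33: only reaches 30(W), 29(W), 27(W), 25(W), all W → L
n=34: only reaches 31(W), 30(W), 28(W), 26(W), all W → L
n=35: only reaches 32(W), 31(W), 29(W), 27(W), all W → L
n=36: reaches L-position 33 → W
n=37: reaches L-position 34 → W
n=38: reaches L-position 35 → W
Reading off the rows marked L gives the requested list; there are 12 such values of n.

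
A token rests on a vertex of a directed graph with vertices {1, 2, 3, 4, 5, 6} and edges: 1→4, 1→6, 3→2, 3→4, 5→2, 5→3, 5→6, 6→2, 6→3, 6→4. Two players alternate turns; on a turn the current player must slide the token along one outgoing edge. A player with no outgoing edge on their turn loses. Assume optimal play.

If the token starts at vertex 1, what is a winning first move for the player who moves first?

Use the standard recursion: the mover loses at a terminal position; elsewhere, the mover wins exactly when some move hands the opponent an L position.
Every edge goes from a vertex to one that appears earlier in the order 2, 4, 3, 6, 1, 5, so processing vertices in that order labels each vertex after all of its successors.
2: no outgoing edge → L
4: no outgoing edge → L
3: reaches L-position 4 → W
6: reaches L-position 4 → W
1: reaches L-position 4 → W
5: reaches L-position 2 → W
From 1, the L positions reachable in one move are: 4.

Move to 4.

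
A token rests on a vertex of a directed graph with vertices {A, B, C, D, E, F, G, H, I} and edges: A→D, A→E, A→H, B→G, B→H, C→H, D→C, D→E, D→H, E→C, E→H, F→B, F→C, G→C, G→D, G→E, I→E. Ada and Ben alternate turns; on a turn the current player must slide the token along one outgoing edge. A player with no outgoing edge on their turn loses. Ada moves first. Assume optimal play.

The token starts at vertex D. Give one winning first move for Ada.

Positions with no move are L. A position that does have a move is losing for the player to move precisely when every available move leads to a winning position for the opponent. Fill in the labels:
Every edge goes from a vertex to one that appears earlier in the order H, C, E, D, G, B, A, I, F, so processing vertices in that order labels each vertex after all of its successors.
H: no outgoing edge → L
C: reaches L-position H → W
E: reaches L-position H → W
D: reaches L-position H → W
G: only reaches D(W), E(W), C(W), all W → L
B: reaches L-position G → W
A: reaches L-position H → W
I: only reaches E(W), which is W → L
F: only reaches B(W), C(W), all W → L
From D, the L positions reachable in one move are: H.

Move to H.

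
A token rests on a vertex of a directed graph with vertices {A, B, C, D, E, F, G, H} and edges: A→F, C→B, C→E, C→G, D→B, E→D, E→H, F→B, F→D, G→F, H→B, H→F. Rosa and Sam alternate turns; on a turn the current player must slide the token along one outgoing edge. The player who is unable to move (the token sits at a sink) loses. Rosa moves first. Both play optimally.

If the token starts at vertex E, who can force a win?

Sam wins.

Work bottom-up. With no move the player to move loses. Otherwise the position is W if at least one move leads to an L position for the opponent, and L if every move leads to a W.
Every edge goes from a vertex to one that appears earlier in the order B, D, F, H, E, A, G, C, so processing vertices in that order labels each vertex after all of its successors.
B: no outgoing edge → L
D: →B(L), so W
F: →B(L), so W
H: →B(L), so W
E: →H(W), D(W) — all W, so L
A: →F(W) only, which is W, so L
G: →F(W) only, which is W, so L
C: →G(L), so W
Every move from E reaches a W position, so the mover loses.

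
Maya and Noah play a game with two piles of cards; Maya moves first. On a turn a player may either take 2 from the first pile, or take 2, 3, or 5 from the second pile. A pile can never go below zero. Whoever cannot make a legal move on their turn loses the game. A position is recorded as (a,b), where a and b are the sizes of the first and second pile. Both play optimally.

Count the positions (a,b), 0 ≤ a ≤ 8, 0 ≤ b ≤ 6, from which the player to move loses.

18

Label each position W (a win for the player to move) or L (a loss). A position with no legal move is L; any other position is W exactly when some move reaches an L, and L when every move reaches a W.
Every move lowers a or b (never raises either), so fill the grid row by row in increasing a, and left to right within a row: each cell's successors are then already labelled.
      b=0  b=1  b=2  b=3  b=4  b=5  b=6
a=0:    L    L    W    W    W    W    W
a=1:    L    L    W    W    W    W    W
a=2:    W    W    L    L    W    W    W
a=3:    W    W    L    L    W    W    W
a=4:    L    L    W    W    W    W    W
a=5:    L    L    W    W    W    W    W
a=6:    W    W    L    L    W    W    W
a=7:    W    W    L    L    W    W    W
a=8:    L    L    W    W    W    W    W
Cells with no legal move (terminal, hence L): (0,0), (0,1), (1,0), (1,1).
The remaining L cells, each justified by listing all of its moves:
(2,2): L (options (0,2)(W), (2,0)(W) are all W)
(2,3): L (options (0,3)(W), (2,1)(W), (2,0)(W) are all W)
(3,2): L (options (1,2)(W), (3,0)(W) are all W)
(3,3): L (options (1,3)(W), (3,1)(W), (3,0)(W) are all W)
(4,0): L (sole option (2,0)(W) is W)
(4,1): L (sole option (2,1)(W) is W)
(5,0): L (sole option (3,0)(W) is W)
(5,1): L (sole option (3,1)(W) is W)
(6,2): L (options (4,2)(W), (6,0)(W) are all W)
(6,3): L (options (4,3)(W), (6,1)(W), (6,0)(W) are all W)
(7,2): L (options (5,2)(W), (7,0)(W) are all W)
(7,3): L (options (5,3)(W), (7,1)(W), (7,0)(W) are all W)
(8,0): L (sole option (6,0)(W) is W)
(8,1): L (sole option (6,1)(W) is W)
Every other cell has at least one move into one of the L cells above, so it is W.
L cells per row: a=0: 2, a=1: 2, a=2: 2, a=3: 2, a=4: 2, a=5: 2, a=6: 2, a=7: 2, a=8: 2; total 18.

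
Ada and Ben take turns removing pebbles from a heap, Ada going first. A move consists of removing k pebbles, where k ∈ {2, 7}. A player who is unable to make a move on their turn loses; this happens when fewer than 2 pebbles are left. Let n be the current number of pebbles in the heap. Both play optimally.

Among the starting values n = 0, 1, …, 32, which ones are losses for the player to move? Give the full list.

0, 1, 4, 5, 9, 10, 13, 14, 18, 19, 22, 23, 27, 28, 31, 32

Positions with no move are L. A position that does have a move is losing for the player to move precisely when every available move leads to a winning position for the opponent. Fill in the labels:
n=0: no move → L
n=1: no move → L
n=2: reaches L-position 0 → W
n=3: reaches L-position 1 → W
n=4: only reaches 2(W), which is W → L
n=5: only reaches 3(W), which is W → L
n=6: reaches L-position 4 → W
n=7: reaches L-position 5 → W
n=8: reaches L-position 1 → W
n=9: only reaches 7(W), 2(W), all W → L
n=10: only reaches 8(W), 3(W), all W → L
n=11: reaches L-position 9 → W
n=12: reaches L-position 10 → W
n=13: only reaches 11(W), 6(W), all W → L
n=14: only reaches 12(W), 7(W), all W → L
n=15: reaches L-position 13 → W
n=16: reaches L-position 14 → W
n=17: reaches L-position 10 → W
n=18: only reaches 16(W), 11(W), all W → L
n=19: only reaches 17(W), 12(W), all W → L
n=20: reaches L-position 18 → W
n=21: reaches L-position 19 → W
n=22: only reaches 20(W), 15(W), all W → L
n=23: only reaches 21(W), 16(W), all W → L
n=24: reaches L-position 22 → W
n=25: reaches L-position 23 → W
n=26: reaches L-position 19 → W
n=27: only reaches 25(W), 20(W), all W → L
n=28: only reaches 26(W), 21(W), all W → L
n=29: reaches L-position 27 → W
n=30: reaches L-position 28 → W
n=31: only reaches 29(W), 24(W), all W → L
n=32: only reaches 30(W), 25(W), all W → L
The losing starting values of n are exactly the entries labelled L in this table (16 of them).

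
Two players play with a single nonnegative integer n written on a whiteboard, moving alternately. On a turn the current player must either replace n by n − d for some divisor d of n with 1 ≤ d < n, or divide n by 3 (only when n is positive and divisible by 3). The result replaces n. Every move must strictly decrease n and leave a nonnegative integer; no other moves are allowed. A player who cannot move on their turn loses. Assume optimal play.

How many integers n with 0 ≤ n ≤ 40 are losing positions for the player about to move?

Positions with no move are L. A position that does have a move is losing for the player to move precisely when every available move leads to a winning position for the opponent. Fill in the labels:
n=0: no move → L
n=1: no move → L
n=2: W (go to 1, an L position)
n=3: W (go to 1, an L position)
n=4: L (options 2(W), 3(W) are all W)
n=5: W (go to 4, an L position)
n=6: W (go to 4, an L position)
n=7: L (sole option 6(W) is W)
n=8: W (go to 4, an L position)
n=9: L (options 3(W), 6(W), 8(W) are all W)
n=10: W (go to 9, an L position)
n=11: L (sole option 10(W) is W)
n=12: W (go to 4, an L position)
n=13: L (sole option 12(W) is W)
n=14: W (go to 7, an L position)
n=15: L (options 5(W), 10(W), 12(W), 14(W) are all W)
n=16: W (go to 15, an L position)
n=17: L (sole option 16(W) is W)
n=18: W (go to 9, an L position)
n=19: L (sole option 18(W) is W)
n=20: W (go to 15, an L position)
n=21: W (go to 7, an L position)
n=22: W (go to 11, an L position)
n=23: L (sole option 22(W) is W)
n=24: W (go to 23, an L position)
n=25: L (options 20(W), 24(W) are all W)
n=26: W (go to 13, an L position)
n=27: W (go to 9, an L position)
n=28: L (options 14(W), 21(W), 24(W), 26(W), 27(W) are all W)
n=29: W (go to 28, an L position)
n=30: W (go to 15, an L position)
n=31: L (sole option 30(W) is W)
n=32: W (go to 28, an L position)
n=33: W (go to 11, an L position)
n=34: W (go to 17, an L position)
n=35: W (go to 28, an L position)
n=36: L (options 12(W), 18(W), 24(W), 27(W), 30(W), 32(W), 33(W), 34(W), 35(W) are all W)
n=37: W (go to 36, an L position)
n=38: W (go to 19, an L position)
n=39: W (go to 13, an L position)
n=40: W (go to 36, an L position)
L entries with 0 ≤ n ≤ 40: n = 0, 1, 4, 7, 9, 11, 13, 15, 17, 19, 23, 25, 28, 31, 36; that makes 15.

15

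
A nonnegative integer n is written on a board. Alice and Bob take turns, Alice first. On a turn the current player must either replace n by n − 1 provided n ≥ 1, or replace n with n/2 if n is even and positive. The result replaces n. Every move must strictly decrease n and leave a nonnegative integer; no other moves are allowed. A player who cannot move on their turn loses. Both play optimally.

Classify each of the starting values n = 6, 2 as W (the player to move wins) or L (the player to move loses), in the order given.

6: W, 2: L

Build the W/L table. Terminal = L. A non-terminal position is W if it has a move to some L; otherwise it is L.
n=0: no move → L
n=1: W (go to 0, an L position)
n=2: L (sole option 1(W) is W)
n=3: W (go to 2, an L position)
n=4: W (go to 2, an L position)
n=5: L (sole option 4(W) is W)
n=6: W (go to 5, an L position)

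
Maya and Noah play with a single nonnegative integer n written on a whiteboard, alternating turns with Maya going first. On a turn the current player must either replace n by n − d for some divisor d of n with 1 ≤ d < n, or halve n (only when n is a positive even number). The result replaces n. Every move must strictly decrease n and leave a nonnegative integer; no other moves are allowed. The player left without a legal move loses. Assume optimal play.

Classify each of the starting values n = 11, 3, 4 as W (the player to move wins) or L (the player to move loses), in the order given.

Build the W/L table. Terminal = L. A non-terminal position is W if it has a move to some L; otherwise it is L.
n=0: no move → L
n=1: no move → L
n=2: W (go to 1, an L position)
n=3: L (sole option 2(W) is W)
n=4: W (go to 3, an L position)
n=5: L (sole option 4(W) is W)
n=6: W (go to 3, an L position)
n=7: L (sole option 6(W) is W)
n=8: W (go to 7, an L position)
n=9: L (options 6(W), 8(W) are all W)
n=10: W (go to 5, an L position)
n=11: L (sole option 10(W) is W)

11: L, 3: L, 4: W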